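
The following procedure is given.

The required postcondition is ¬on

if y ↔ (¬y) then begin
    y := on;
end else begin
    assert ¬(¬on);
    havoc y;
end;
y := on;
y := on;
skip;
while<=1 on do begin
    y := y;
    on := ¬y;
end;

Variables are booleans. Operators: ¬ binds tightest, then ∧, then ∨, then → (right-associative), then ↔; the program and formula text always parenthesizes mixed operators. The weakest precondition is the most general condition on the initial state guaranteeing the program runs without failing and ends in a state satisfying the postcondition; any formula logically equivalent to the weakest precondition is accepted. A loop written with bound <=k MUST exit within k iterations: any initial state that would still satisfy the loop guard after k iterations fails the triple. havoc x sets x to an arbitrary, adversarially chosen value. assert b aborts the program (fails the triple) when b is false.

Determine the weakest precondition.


Working backward. After the program, ¬on must hold.
Before the loop (bound <=1), unroll the exhaustion recursion (WP_0 = exit-now case; WP_j = one more guarded iteration, up to j = 1):
  WP_0: ¬on
  WP_1: on → y
So before the loop: on → y
Before skip: on → y
Before y := on: true
Before y := on: true
Then branch requires true; else branch requires on.
Before the if: (¬(y ↔ (¬y))) → on
Answer: WP = (¬(y ↔ (¬y))) → on


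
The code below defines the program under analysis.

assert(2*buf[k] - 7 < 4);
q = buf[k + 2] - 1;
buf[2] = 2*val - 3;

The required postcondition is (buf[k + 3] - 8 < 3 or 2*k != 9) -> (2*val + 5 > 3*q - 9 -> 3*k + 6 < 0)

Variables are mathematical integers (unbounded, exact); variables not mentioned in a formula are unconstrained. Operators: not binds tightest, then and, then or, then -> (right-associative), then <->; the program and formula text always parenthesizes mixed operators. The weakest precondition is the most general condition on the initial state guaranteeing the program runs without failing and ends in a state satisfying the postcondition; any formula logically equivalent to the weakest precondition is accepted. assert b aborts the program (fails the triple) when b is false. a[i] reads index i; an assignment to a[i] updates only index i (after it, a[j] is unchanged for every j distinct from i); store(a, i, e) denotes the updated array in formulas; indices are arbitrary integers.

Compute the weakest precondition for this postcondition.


Working backward. After the program, the postcondition (buf[k + 3] - 8 < 3 or 2*k != 9) -> (2*val + 5 > 3*q - 9 -> 3*k + 6 < 0) must hold; in canonical form it is (buf[k + 3] < 11 or 2*k != 9) -> (2*val > 3*q - 14 -> 3*k < -6).
Before buf[2] := 2*val - 3: (store(buf, 2, 2*val - 3)[k + 3] < 11 or 2*k != 9) -> (2*val > 3*q - 14 -> 3*k < -6)
Before q := buf[k + 2] - 1: (store(buf, 2, 2*val - 3)[k + 3] < 11 or 2*k != 9) -> (2*val > 3*buf[k + 2] - 17 -> 3*k < -6)
Before assert 2*buf[k] - 7 < 4: 2*buf[k] < 11 and ((store(buf, 2, 2*val - 3)[k + 3] < 11 or 2*k != 9) -> (2*val > 3*buf[k + 2] - 17 -> 3*k < -6))
Answer: WP = 2*buf[k] < 11 and ((store(buf, 2, 2*val - 3)[k + 3] < 11 or 2*k != 9) -> (2*val > 3*buf[k + 2] - 17 -> 3*k < -6))


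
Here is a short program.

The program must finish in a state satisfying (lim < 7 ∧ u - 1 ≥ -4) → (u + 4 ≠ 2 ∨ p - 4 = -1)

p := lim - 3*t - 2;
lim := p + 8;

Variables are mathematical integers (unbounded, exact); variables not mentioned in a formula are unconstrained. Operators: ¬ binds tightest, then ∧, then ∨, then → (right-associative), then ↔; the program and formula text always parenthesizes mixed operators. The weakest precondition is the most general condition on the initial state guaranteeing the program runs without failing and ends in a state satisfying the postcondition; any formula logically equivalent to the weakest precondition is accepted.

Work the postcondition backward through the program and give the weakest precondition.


Working backward. After the program, the postcondition (lim < 7 ∧ u - 1 ≥ -4) → (u + 4 ≠ 2 ∨ p - 4 = -1) must hold; in canonical form it is (lim < 7 ∧ u ≥ -3) → (u ≠ -2 ∨ p = 3).
Before lim := p + 8: (p < -1 ∧ u ≥ -3) → (u ≠ -2 ∨ p = 3)
Before p := lim - 3*t - 2: (lim < 3*t + 1 ∧ u ≥ -3) → (u ≠ -2 ∨ lim = 3*t + 5)
Answer: WP = (lim < 3*t + 1 ∧ u ≥ -3) → (u ≠ -2 ∨ lim = 3*t + 5)


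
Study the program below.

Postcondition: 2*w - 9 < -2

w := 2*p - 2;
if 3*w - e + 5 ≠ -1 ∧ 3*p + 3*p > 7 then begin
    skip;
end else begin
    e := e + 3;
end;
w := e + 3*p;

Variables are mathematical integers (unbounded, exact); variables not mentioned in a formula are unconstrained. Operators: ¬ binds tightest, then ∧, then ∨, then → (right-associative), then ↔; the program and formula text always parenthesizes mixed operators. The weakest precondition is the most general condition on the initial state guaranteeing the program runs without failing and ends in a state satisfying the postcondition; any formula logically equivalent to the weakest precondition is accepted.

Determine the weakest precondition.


Working backward. After the program, the postcondition 2*w - 9 < -2 must hold; in canonical form it is 2*w < 7.
Before w := e + 3*p: 2*e + 6*p < 7
Then branch requires 2*e + 6*p < 7; else branch requires 2*e + 6*p < 1.
Before the if: ((3*w ≠ e - 6 ∧ 6*p > 7) → 2*e + 6*p < 7) ∧ ((¬(3*w ≠ e - 6 ∧ 6*p > 7)) → 2*e + 6*p < 1)
Before w := 2*p - 2: ((6*p ≠ e ∧ 6*p > 7) → 2*e + 6*p < 7) ∧ ((¬(6*p ≠ e ∧ 6*p > 7)) → 2*e + 6*p < 1)
Answer: WP = ((6*p ≠ e ∧ 6*p > 7) → 2*e + 6*p < 7) ∧ ((¬(6*p ≠ e ∧ 6*p > 7)) → 2*e + 6*p < 1)


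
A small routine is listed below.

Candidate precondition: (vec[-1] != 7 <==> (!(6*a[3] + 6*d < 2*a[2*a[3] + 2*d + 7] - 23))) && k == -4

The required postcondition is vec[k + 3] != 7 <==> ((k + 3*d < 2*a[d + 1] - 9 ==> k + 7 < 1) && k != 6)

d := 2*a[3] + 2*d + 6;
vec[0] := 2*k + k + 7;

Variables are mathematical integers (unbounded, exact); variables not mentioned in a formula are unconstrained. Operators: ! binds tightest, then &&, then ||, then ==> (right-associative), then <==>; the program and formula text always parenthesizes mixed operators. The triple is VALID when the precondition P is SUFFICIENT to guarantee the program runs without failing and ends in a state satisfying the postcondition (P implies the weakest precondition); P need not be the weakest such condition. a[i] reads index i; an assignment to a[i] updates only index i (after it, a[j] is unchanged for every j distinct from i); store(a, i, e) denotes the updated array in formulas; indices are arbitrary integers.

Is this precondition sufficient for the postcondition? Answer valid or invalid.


Working backward. After the program, the postcondition vec[k + 3] != 7 <==> ((k + 3*d < 2*a[d + 1] - 9 ==> k + 7 < 1) && k != 6) must hold; in canonical form it is vec[k + 3] != 7 <==> ((3*d + k < 2*a[d + 1] - 9 ==> k < -6) && k != 6).
Before vec[0] := 2*k + k + 7: store(vec, 0, 3*k + 7)[k + 3] != 7 <==> ((3*d + k < 2*a[d + 1] - 9 ==> k < -6) && k != 6)
Before d := 2*a[3] + 2*d + 6: store(vec, 0, 3*k + 7)[k + 3] != 7 <==> ((6*a[3] + 6*d + k < 2*a[2*a[3] + 2*d + 7] - 27 ==> k < -6) && k != 6)
The weakest precondition is store(vec, 0, 3*k + 7)[k + 3] != 7 <==> ((6*a[3] + 6*d + k < 2*a[2*a[3] + 2*d + 7] - 27 ==> k < -6) && k != 6).
Check whether (vec[-1] != 7 <==> (!(6*a[3] + 6*d < 2*a[2*a[3] + 2*d + 7] - 23))) && k == -4 implies it.
Every state satisfying the precondition satisfies the weakest precondition: the implication holds.
Answer: valid


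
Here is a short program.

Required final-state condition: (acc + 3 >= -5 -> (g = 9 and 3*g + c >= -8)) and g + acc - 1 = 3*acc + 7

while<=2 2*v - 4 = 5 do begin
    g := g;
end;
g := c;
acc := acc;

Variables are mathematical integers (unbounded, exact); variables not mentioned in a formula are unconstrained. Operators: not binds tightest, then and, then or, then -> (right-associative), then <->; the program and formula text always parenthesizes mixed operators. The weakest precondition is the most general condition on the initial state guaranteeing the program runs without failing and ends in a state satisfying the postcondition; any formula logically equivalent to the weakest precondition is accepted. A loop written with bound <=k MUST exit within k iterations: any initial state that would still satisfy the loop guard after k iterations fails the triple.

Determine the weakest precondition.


Working backward. After the program, the postcondition (acc + 3 >= -5 -> (g = 9 and 3*g + c >= -8)) and g + acc - 1 = 3*acc + 7 must hold; in canonical form it is (acc >= -8 -> (g = 9 and c + 3*g >= -8)) and g = 2*acc + 8.
Before acc := acc: (acc >= -8 -> (g = 9 and c + 3*g >= -8)) and g = 2*acc + 8
Before g := c: (acc >= -8 -> (c = 9 and 4*c >= -8)) and c = 2*acc + 8
Before the loop (bound <=2), unroll the exhaustion recursion (WP_0 = exit-now case; WP_j = one more guarded iteration, up to j = 2):
  WP_0: (not (2*v = 9)) and (acc >= -8 -> (c = 9 and 4*c >= -8)) and c = 2*acc + 8
  WP_1: (2*v = 9 -> ((not (2*v = 9)) and (acc >= -8 -> (c = 9 and 4*c >= -8)) and c = 2*acc + 8)) and ((not (2*v = 9)) -> ((acc >= -8 -> (c = 9 and 4*c >= -8)) and c = 2*acc + 8))
  WP_2: (2*v = 9 -> ((2*v = 9 -> ((not (2*v = 9)) and (acc >= -8 -> (c = 9 and 4*c >= -8)) and c = 2*acc + 8)) and ((not (2*v = 9)) -> ((acc >= -8 -> (c = 9 and 4*c >= -8)) and c = 2*acc + 8)))) and ((not (2*v = 9)) -> ((acc >= -8 -> (c = 9 and 4*c >= -8)) and c = 2*acc + 8))
So before the loop: (2*v = 9 -> ((2*v = 9 -> ((not (2*v = 9)) and (acc >= -8 -> (c = 9 and 4*c >= -8)) and c = 2*acc + 8)) and ((not (2*v = 9)) -> ((acc >= -8 -> (c = 9 and 4*c >= -8)) and c = 2*acc + 8)))) and ((not (2*v = 9)) -> ((acc >= -8 -> (c = 9 and 4*c >= -8)) and c = 2*acc + 8))
Answer: WP = (2*v = 9 -> ((2*v = 9 -> ((not (2*v = 9)) and (acc >= -8 -> (c = 9 and 4*c >= -8)) and c = 2*acc + 8)) and ((not (2*v = 9)) -> ((acc >= -8 -> (c = 9 and 4*c >= -8)) and c = 2*acc + 8)))) and ((not (2*v = 9)) -> ((acc >= -8 -> (c = 9 and 4*c >= -8)) and c = 2*acc + 8))


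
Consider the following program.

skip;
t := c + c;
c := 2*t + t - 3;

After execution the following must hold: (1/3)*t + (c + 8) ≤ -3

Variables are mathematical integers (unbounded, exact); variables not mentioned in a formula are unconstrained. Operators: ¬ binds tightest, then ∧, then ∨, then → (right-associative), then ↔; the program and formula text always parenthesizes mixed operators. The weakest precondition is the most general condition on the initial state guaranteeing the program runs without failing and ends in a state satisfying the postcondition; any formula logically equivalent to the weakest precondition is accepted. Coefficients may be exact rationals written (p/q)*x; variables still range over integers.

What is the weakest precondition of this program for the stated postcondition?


Working backward. After the program, the postcondition (1/3)*t + (c + 8) ≤ -3 must hold; in canonical form it is c + (1/3)*t ≤ -11.
Before c := 2*t + t - 3: (10/3)*t ≤ -8
Before t := c + c: (20/3)*c ≤ -8
Before skip: (20/3)*c ≤ -8
Answer: WP = (20/3)*c ≤ -8


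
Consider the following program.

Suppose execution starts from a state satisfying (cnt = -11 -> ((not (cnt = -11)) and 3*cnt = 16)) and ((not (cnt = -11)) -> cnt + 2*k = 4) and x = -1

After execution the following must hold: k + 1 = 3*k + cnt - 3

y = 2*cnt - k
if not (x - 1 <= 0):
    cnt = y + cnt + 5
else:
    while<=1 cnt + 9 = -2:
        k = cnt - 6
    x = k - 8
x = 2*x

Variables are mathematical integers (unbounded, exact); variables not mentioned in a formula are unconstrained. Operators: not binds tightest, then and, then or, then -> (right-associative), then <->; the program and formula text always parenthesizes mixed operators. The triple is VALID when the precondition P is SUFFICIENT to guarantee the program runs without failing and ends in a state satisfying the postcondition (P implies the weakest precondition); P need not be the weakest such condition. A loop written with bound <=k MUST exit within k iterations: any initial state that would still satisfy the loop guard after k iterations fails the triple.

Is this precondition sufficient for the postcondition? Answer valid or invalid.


Working backward. After the program, the postcondition k + 1 = 3*k + cnt - 3 must hold; in canonical form it is cnt + 2*k = 4.
Before x := 2*x: cnt + 2*k = 4
Then branch requires cnt + 2*k + y = -1; else branch requires (cnt = -11 -> ((not (cnt = -11)) and 3*cnt = 16)) and ((not (cnt = -11)) -> cnt + 2*k = 4).
Before the if: ((not (x <= 1)) -> cnt + 2*k + y = -1) and (x <= 1 -> ((cnt = -11 -> ((not (cnt = -11)) and 3*cnt = 16)) and ((not (cnt = -11)) -> cnt + 2*k = 4)))
Before y := 2*cnt - k: ((not (x <= 1)) -> 3*cnt + k = -1) and (x <= 1 -> ((cnt = -11 -> ((not (cnt = -11)) and 3*cnt = 16)) and ((not (cnt = -11)) -> cnt + 2*k = 4)))
The weakest precondition is ((not (x <= 1)) -> 3*cnt + k = -1) and (x <= 1 -> ((cnt = -11 -> ((not (cnt = -11)) and 3*cnt = 16)) and ((not (cnt = -11)) -> cnt + 2*k = 4))).
Check whether (cnt = -11 -> ((not (cnt = -11)) and 3*cnt = 16)) and ((not (cnt = -11)) -> cnt + 2*k = 4) and x = -1 implies it.
Every state satisfying the precondition satisfies the weakest precondition: the implication holds.
Answer: valid


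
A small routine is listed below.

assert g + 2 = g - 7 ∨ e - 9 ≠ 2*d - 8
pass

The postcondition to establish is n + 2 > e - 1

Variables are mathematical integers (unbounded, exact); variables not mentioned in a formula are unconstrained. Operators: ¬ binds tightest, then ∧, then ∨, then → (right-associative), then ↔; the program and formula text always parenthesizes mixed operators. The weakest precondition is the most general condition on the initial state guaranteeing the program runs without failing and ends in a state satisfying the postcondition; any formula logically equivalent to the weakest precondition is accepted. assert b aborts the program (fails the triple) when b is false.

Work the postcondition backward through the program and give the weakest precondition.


Working backward. After the program, the postcondition n + 2 > e - 1 must hold; in canonical form it is n > e - 3.
Before skip: n > e - 3
Before assert g + 2 = g - 7 ∨ e - 9 ≠ 2*d - 8: e ≠ 2*d + 1 ∧ n > e - 3
Answer: WP = e ≠ 2*d + 1 ∧ n > e - 3


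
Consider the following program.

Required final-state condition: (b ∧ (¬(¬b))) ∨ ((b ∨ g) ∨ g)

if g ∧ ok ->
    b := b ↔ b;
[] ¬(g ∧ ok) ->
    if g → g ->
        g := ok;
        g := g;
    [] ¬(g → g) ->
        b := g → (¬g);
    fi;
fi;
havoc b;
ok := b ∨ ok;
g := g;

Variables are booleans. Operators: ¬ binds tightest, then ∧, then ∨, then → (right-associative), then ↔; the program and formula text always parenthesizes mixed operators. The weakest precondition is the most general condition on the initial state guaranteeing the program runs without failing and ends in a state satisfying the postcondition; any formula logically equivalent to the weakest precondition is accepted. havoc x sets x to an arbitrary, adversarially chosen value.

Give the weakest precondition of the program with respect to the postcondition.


Working backward. After the program, the postcondition (b ∧ (¬(¬b))) ∨ ((b ∨ g) ∨ g) must hold; in canonical form it is b ∨ g.
Before g := g: b ∨ g
Before ok := b ∨ ok: b ∨ g
Before havoc b: g
Then branch requires g; else branch requires ok.
Before the if: ((g ∧ ok) → g) ∧ ((¬(g ∧ ok)) → ok)
Answer: WP = ((g ∧ ok) → g) ∧ ((¬(g ∧ ok)) → ok)


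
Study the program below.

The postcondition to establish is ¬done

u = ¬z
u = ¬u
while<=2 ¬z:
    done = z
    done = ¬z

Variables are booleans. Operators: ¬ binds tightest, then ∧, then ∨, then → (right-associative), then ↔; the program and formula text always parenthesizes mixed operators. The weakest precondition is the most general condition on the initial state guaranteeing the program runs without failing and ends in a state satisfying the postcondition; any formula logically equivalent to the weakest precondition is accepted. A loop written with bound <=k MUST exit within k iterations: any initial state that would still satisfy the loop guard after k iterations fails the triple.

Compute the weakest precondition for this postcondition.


Working backward. After the program, ¬done must hold.
Before the loop (bound <=2), unroll the exhaustion recursion (WP_0 = exit-now case; WP_j = one more guarded iteration, up to j = 2):
  WP_0: z ∧ (¬done)
  WP_1: ((¬z) → z) ∧ (z → (¬done))
  WP_2: ((¬z) → ((¬z) → z)) ∧ (z → (¬done))
So before the loop: ((¬z) → ((¬z) → z)) ∧ (z → (¬done))
Before u := ¬u: ((¬z) → ((¬z) → z)) ∧ (z → (¬done))
Before u := ¬z: ((¬z) → ((¬z) → z)) ∧ (z → (¬done))
Answer: WP = ((¬z) → ((¬z) → z)) ∧ (z → (¬done))


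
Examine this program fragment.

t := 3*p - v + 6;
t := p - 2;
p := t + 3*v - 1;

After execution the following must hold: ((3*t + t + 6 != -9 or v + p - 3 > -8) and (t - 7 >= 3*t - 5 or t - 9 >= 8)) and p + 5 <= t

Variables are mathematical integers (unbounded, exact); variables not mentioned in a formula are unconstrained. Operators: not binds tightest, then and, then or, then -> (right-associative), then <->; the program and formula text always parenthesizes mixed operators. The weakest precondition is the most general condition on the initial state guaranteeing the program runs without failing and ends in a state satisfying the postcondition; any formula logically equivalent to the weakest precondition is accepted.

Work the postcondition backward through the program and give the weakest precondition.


Working backward. After the program, the postcondition ((3*t + t + 6 != -9 or v + p - 3 > -8) and (t - 7 >= 3*t - 5 or t - 9 >= 8)) and p + 5 <= t must hold; in canonical form it is (4*t != -15 or p + v > -5) and (2*t <= -2 or t >= 17) and p <= t - 5.
Before p := t + 3*v - 1: (4*t != -15 or t + 4*v > -4) and (2*t <= -2 or t >= 17) and 3*v <= -4
Before t := p - 2: (4*p != -7 or p + 4*v > -2) and (2*p <= 2 or p >= 19) and 3*v <= -4
Before t := 3*p - v + 6: (4*p != -7 or p + 4*v > -2) and (2*p <= 2 or p >= 19) and 3*v <= -4
Answer: WP = (4*p != -7 or p + 4*v > -2) and (2*p <= 2 or p >= 19) and 3*v <= -4


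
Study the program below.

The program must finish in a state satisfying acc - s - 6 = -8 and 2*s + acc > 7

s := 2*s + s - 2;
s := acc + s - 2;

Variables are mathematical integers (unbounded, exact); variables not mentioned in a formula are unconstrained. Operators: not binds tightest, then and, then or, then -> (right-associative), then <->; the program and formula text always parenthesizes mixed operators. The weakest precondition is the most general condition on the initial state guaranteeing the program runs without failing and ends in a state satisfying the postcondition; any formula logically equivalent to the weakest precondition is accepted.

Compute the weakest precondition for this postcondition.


Working backward. After the program, the postcondition acc - s - 6 = -8 and 2*s + acc > 7 must hold; in canonical form it is acc = s - 2 and acc + 2*s > 7.
Before s := acc + s - 2: s = 4 and 3*acc + 2*s > 11
Before s := 2*s + s - 2: 3*s = 6 and 3*acc + 6*s > 15
Answer: WP = 3*s = 6 and 3*acc + 6*s > 15


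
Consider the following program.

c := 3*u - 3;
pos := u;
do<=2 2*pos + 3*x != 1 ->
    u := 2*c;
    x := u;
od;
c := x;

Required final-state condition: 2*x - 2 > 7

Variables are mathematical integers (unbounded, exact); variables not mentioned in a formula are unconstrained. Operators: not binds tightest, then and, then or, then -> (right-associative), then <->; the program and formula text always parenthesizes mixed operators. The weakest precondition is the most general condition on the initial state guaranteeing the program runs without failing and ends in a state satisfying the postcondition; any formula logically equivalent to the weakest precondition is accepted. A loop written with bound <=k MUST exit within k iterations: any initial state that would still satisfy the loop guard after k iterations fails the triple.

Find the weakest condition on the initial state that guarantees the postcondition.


Working backward. After the program, the postcondition 2*x - 2 > 7 must hold; in canonical form it is 2*x > 9.
Before c := x: 2*x > 9
Before the loop (bound <=2), unroll the exhaustion recursion (WP_0 = exit-now case; WP_j = one more guarded iteration, up to j = 2):
  WP_0: (not (2*pos + 3*x != 1)) and 2*x > 9
  WP_1: (2*pos + 3*x != 1 -> ((not (6*c + 2*pos != 1)) and 4*c > 9)) and ((not (2*pos + 3*x != 1)) -> 2*x > 9)
  WP_2: (2*pos + 3*x != 1 -> ((6*c + 2*pos != 1 -> ((not (6*c + 2*pos != 1)) and 4*c > 9)) and ((not (6*c + 2*pos != 1)) -> 4*c > 9))) and ((not (2*pos + 3*x != 1)) -> 2*x > 9)
So before the loop: (2*pos + 3*x != 1 -> ((6*c + 2*pos != 1 -> ((not (6*c + 2*pos != 1)) and 4*c > 9)) and ((not (6*c + 2*pos != 1)) -> 4*c > 9))) and ((not (2*pos + 3*x != 1)) -> 2*x > 9)
Before pos := u: (2*u + 3*x != 1 -> ((6*c + 2*u != 1 -> ((not (6*c + 2*u != 1)) and 4*c > 9)) and ((not (6*c + 2*u != 1)) -> 4*c > 9))) and ((not (2*u + 3*x != 1)) -> 2*x > 9)
Before c := 3*u - 3: (2*u + 3*x != 1 -> ((20*u != 19 -> ((not (20*u != 19)) and 12*u > 21)) and ((not (20*u != 19)) -> 12*u > 21))) and ((not (2*u + 3*x != 1)) -> 2*x > 9)
Answer: WP = (2*u + 3*x != 1 -> ((20*u != 19 -> ((not (20*u != 19)) and 12*u > 21)) and ((not (20*u != 19)) -> 12*u > 21))) and ((not (2*u + 3*x != 1)) -> 2*x > 9)


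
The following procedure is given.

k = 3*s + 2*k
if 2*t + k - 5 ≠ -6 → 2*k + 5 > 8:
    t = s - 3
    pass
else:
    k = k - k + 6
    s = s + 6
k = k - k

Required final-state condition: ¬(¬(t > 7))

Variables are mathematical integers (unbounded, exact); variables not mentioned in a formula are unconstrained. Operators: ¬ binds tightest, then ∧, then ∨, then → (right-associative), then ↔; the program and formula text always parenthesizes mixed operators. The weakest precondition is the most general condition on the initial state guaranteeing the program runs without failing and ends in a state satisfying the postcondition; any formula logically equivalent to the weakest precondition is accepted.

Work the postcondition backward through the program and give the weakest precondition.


Working backward. After the program, the postcondition ¬(¬(t > 7)) must hold; in canonical form it is t > 7.
Before k := k - k: t > 7
Then branch requires s > 10; else branch requires t > 7.
Before the if: ((k + 2*t ≠ -1 → 2*k > 3) → s > 10) ∧ ((¬(k + 2*t ≠ -1 → 2*k > 3)) → t > 7)
Before k := 3*s + 2*k: ((2*k + 3*s + 2*t ≠ -1 → 4*k + 6*s > 3) → s > 10) ∧ ((¬(2*k + 3*s + 2*t ≠ -1 → 4*k + 6*s > 3)) → t > 7)
Answer: WP = ((2*k + 3*s + 2*t ≠ -1 → 4*k + 6*s > 3) → s > 10) ∧ ((¬(2*k + 3*s + 2*t ≠ -1 → 4*k + 6*s > 3)) → t > 7)


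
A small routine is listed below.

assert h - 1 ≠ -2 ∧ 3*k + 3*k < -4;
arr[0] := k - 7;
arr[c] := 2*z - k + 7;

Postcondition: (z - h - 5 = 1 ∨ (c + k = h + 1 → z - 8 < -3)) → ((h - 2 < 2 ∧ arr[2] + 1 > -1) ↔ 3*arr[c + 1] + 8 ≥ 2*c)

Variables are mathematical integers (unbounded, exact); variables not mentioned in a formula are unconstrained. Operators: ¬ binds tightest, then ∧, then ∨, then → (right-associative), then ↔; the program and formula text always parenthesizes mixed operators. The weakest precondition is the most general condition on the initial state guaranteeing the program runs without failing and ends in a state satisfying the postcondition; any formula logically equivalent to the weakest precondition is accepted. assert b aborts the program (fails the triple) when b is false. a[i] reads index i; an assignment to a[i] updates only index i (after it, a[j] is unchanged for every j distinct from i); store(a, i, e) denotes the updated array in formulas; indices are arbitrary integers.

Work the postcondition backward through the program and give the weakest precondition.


Working backward. After the program, the postcondition (z - h - 5 = 1 ∨ (c + k = h + 1 → z - 8 < -3)) → ((h - 2 < 2 ∧ arr[2] + 1 > -1) ↔ 3*arr[c + 1] + 8 ≥ 2*c) must hold; in canonical form it is (z = h + 6 ∨ (c + k = h + 1 → z < 5)) → ((h < 4 ∧ arr[2] > -2) ↔ 3*arr[c + 1] ≥ 2*c - 8).
Before arr[c] := 2*z - k + 7: (z = h + 6 ∨ (c + k = h + 1 → z < 5)) → ((h < 4 ∧ store(arr, c, -k + 2*z + 7)[2] > -2) ↔ 3*store(arr, c, -k + 2*z + 7)[c + 1] ≥ 2*c - 8)
Before arr[0] := k - 7: (z = h + 6 ∨ (c + k = h + 1 → z < 5)) → ((h < 4 ∧ store(store(arr, 0, k - 7), c, -k + 2*z + 7)[2] > -2) ↔ 3*store(store(arr, 0, k - 7), c, -k + 2*z + 7)[c + 1] ≥ 2*c - 8)
Before assert h - 1 ≠ -2 ∧ 3*k + 3*k < -4: h ≠ -1 ∧ 6*k < -4 ∧ ((z = h + 6 ∨ (c + k = h + 1 → z < 5)) → ((h < 4 ∧ store(store(arr, 0, k - 7), c, -k + 2*z + 7)[2] > -2) ↔ 3*store(store(arr, 0, k - 7), c, -k + 2*z + 7)[c + 1] ≥ 2*c - 8))
Answer: WP = h ≠ -1 ∧ 6*k < -4 ∧ ((z = h + 6 ∨ (c + k = h + 1 → z < 5)) → ((h < 4 ∧ store(store(arr, 0, k - 7), c, -k + 2*z + 7)[2] > -2) ↔ 3*store(store(arr, 0, k - 7), c, -k + 2*z + 7)[c + 1] ≥ 2*c - 8))


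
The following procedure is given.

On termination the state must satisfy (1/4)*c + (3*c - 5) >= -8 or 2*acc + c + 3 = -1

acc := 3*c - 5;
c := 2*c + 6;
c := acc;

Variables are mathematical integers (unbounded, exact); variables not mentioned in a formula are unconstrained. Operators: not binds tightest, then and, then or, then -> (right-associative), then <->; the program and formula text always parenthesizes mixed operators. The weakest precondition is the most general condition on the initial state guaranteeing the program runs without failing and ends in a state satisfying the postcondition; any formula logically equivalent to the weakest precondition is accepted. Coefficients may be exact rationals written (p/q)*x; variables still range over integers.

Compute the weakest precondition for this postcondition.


Working backward. After the program, the postcondition (1/4)*c + (3*c - 5) >= -8 or 2*acc + c + 3 = -1 must hold; in canonical form it is (13/4)*c >= -3 or 2*acc + c = -4.
Before c := acc: (13/4)*acc >= -3 or 3*acc = -4
Before c := 2*c + 6: (13/4)*acc >= -3 or 3*acc = -4
Before acc := 3*c - 5: (39/4)*c >= 53/4 or 9*c = 11
Answer: WP = (39/4)*c >= 53/4 or 9*c = 11


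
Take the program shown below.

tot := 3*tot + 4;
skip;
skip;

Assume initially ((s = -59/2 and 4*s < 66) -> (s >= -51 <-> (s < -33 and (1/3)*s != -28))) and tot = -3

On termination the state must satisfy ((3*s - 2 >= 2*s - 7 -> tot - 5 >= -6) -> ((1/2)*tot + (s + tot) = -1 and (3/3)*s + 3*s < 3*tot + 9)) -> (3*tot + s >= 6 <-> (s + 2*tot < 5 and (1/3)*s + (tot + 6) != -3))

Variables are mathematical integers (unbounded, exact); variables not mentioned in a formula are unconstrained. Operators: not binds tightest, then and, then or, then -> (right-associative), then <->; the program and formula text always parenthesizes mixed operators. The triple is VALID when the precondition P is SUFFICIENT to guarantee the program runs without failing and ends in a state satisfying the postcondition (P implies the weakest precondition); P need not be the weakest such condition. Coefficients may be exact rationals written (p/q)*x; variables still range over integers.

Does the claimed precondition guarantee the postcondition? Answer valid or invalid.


Working backward. After the program, the postcondition ((3*s - 2 >= 2*s - 7 -> tot - 5 >= -6) -> ((1/2)*tot + (s + tot) = -1 and (3/3)*s + 3*s < 3*tot + 9)) -> (3*tot + s >= 6 <-> (s + 2*tot < 5 and (1/3)*s + (tot + 6) != -3)) must hold; in canonical form it is ((s >= -5 -> tot >= -1) -> (s + (3/2)*tot = -1 and 4*s < 3*tot + 9)) -> (s + 3*tot >= 6 <-> (s + 2*tot < 5 and (1/3)*s + tot != -9)).
Before skip: ((s >= -5 -> tot >= -1) -> (s + (3/2)*tot = -1 and 4*s < 3*tot + 9)) -> (s + 3*tot >= 6 <-> (s + 2*tot < 5 and (1/3)*s + tot != -9))
Before skip: ((s >= -5 -> tot >= -1) -> (s + (3/2)*tot = -1 and 4*s < 3*tot + 9)) -> (s + 3*tot >= 6 <-> (s + 2*tot < 5 and (1/3)*s + tot != -9))
Before tot := 3*tot + 4: ((s >= -5 -> 3*tot >= -5) -> (s + (9/2)*tot = -7 and 4*s < 9*tot + 21)) -> (s + 9*tot >= -6 <-> (s + 6*tot < -3 and (1/3)*s + 3*tot != -13))
The weakest precondition is ((s >= -5 -> 3*tot >= -5) -> (s + (9/2)*tot = -7 and 4*s < 9*tot + 21)) -> (s + 9*tot >= -6 <-> (s + 6*tot < -3 and (1/3)*s + 3*tot != -13)).
Check whether ((s = -59/2 and 4*s < 66) -> (s >= -51 <-> (s < -33 and (1/3)*s != -28))) and tot = -3 implies it.
Countermodel: at the initial state s = 0, tot = -3, the precondition holds but the weakest precondition fails.
Answer: invalid


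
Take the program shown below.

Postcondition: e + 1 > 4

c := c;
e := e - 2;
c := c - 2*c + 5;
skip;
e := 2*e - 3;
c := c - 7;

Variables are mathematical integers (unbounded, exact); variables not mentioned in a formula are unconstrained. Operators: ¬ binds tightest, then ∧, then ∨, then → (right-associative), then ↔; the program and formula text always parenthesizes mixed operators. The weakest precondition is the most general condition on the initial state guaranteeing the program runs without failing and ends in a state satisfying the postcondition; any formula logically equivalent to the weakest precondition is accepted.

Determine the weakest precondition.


Working backward. After the program, the postcondition e + 1 > 4 must hold; in canonical form it is e > 3.
Before c := c - 7: e > 3
Before e := 2*e - 3: 2*e > 6
Before skip: 2*e > 6
Before c := c - 2*c + 5: 2*e > 6
Before e := e - 2: 2*e > 10
Before c := c: 2*e > 10
Answer: WP = 2*e > 10


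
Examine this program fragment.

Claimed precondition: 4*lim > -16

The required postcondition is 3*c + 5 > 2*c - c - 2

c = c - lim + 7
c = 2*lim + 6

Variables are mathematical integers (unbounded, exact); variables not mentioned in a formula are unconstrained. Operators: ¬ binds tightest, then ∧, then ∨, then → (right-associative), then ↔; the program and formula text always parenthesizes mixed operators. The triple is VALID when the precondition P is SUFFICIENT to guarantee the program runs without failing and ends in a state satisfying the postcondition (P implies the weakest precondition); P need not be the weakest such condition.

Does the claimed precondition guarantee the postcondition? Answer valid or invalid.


Working backward. After the program, the postcondition 3*c + 5 > 2*c - c - 2 must hold; in canonical form it is 2*c > -7.
Before c := 2*lim + 6: 4*lim > -19
Before c := c - lim + 7: 4*lim > -19
The weakest precondition is 4*lim > -19.
Check whether 4*lim > -16 implies it.
Every state satisfying the precondition satisfies the weakest precondition: the implication holds.
Answer: valid


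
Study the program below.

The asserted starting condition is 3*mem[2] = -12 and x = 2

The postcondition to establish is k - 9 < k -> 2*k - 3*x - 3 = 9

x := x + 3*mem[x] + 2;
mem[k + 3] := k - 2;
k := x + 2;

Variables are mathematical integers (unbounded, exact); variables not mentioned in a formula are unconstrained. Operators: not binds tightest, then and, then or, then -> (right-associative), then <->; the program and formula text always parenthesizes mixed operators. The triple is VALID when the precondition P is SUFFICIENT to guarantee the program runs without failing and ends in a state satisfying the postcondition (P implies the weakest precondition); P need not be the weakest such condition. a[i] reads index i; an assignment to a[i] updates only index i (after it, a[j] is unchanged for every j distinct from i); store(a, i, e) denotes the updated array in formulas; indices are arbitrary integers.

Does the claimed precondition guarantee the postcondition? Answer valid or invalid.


Working backward. After the program, the postcondition k - 9 < k -> 2*k - 3*x - 3 = 9 must hold; in canonical form it is 2*k = 3*x + 12.
Before k := x + 2: x = -8
Before mem[k + 3] := k - 2: x = -8
Before x := x + 3*mem[x] + 2: 3*mem[x] + x = -10
The weakest precondition is 3*mem[x] + x = -10.
Check whether 3*mem[2] = -12 and x = 2 implies it.
Every state satisfying the precondition satisfies the weakest precondition: the implication holds.
Answer: valid


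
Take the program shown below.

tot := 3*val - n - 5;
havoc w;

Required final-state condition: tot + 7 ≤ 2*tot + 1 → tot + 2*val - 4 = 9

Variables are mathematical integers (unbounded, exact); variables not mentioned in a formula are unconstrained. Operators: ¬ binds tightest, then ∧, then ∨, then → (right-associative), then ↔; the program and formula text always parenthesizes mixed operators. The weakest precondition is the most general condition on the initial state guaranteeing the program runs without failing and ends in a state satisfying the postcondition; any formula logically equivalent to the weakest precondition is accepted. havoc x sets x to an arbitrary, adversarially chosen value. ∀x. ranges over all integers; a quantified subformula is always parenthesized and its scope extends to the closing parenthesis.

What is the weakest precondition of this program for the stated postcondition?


Working backward. After the program, the postcondition tot + 7 ≤ 2*tot + 1 → tot + 2*val - 4 = 9 must hold; in canonical form it is tot ≥ 6 → tot + 2*val = 13.
Before havoc w: tot ≥ 6 → tot + 2*val = 13
Before tot := 3*val - n - 5: 3*val ≥ n + 11 → 5*val = n + 18
Answer: WP = 3*val ≥ n + 11 → 5*val = n + 18


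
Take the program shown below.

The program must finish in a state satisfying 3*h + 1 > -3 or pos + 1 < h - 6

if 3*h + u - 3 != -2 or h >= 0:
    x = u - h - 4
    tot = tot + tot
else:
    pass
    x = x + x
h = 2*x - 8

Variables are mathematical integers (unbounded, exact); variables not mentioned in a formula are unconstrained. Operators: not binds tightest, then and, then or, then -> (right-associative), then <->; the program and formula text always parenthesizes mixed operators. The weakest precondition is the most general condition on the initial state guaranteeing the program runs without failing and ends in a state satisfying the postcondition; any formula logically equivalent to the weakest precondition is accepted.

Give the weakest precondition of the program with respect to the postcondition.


Working backward. After the program, the postcondition 3*h + 1 > -3 or pos + 1 < h - 6 must hold; in canonical form it is 3*h > -4 or pos < h - 7.
Before h := 2*x - 8: 6*x > 20 or pos < 2*x - 15
Then branch requires 6*u > 6*h + 44 or 2*h + pos < 2*u - 23; else branch requires 12*x > 20 or pos < 4*x - 15.
Before the if: ((3*h + u != 1 or h >= 0) -> (6*u > 6*h + 44 or 2*h + pos < 2*u - 23)) and ((not (3*h + u != 1 or h >= 0)) -> (12*x > 20 or pos < 4*x - 15))
Answer: WP = ((3*h + u != 1 or h >= 0) -> (6*u > 6*h + 44 or 2*h + pos < 2*u - 23)) and ((not (3*h + u != 1 or h >= 0)) -> (12*x > 20 or pos < 4*x - 15))


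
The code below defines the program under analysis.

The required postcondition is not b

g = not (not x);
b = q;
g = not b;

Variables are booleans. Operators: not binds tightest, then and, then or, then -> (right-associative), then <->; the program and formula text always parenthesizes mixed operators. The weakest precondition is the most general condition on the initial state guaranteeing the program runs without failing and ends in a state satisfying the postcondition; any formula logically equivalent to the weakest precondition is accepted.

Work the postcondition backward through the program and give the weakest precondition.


Working backward. After the program, not b must hold.
Before g := not b: not b
Before b := q: not q
Before g := not (not x): not q
Answer: WP = not q


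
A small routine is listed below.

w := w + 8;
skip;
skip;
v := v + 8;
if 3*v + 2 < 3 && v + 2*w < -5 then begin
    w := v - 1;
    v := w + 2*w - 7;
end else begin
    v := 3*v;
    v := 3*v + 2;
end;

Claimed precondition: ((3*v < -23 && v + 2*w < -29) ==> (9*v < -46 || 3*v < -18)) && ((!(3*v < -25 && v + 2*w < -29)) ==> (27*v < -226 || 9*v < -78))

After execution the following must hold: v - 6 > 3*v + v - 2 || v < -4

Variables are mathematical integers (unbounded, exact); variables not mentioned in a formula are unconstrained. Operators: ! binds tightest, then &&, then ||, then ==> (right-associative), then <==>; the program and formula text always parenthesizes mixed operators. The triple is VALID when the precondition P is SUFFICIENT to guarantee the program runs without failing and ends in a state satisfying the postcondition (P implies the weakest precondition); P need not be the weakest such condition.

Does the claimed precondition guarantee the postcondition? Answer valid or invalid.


Working backward. After the program, the postcondition v - 6 > 3*v + v - 2 || v < -4 must hold; in canonical form it is 3*v < -4 || v < -4.
Then branch requires 9*v < 26 || 3*v < 6; else branch requires 27*v < -10 || 9*v < -6.
Before the if: ((3*v < 1 && v + 2*w < -5) ==> (9*v < 26 || 3*v < 6)) && ((!(3*v < 1 && v + 2*w < -5)) ==> (27*v < -10 || 9*v < -6))
Before v := v + 8: ((3*v < -23 && v + 2*w < -13) ==> (9*v < -46 || 3*v < -18)) && ((!(3*v < -23 && v + 2*w < -13)) ==> (27*v < -226 || 9*v < -78))
Before skip: ((3*v < -23 && v + 2*w < -13) ==> (9*v < -46 || 3*v < -18)) && ((!(3*v < -23 && v + 2*w < -13)) ==> (27*v < -226 || 9*v < -78))
Before skip: ((3*v < -23 && v + 2*w < -13) ==> (9*v < -46 || 3*v < -18)) && ((!(3*v < -23 && v + 2*w < -13)) ==> (27*v < -226 || 9*v < -78))
Before w := w + 8: ((3*v < -23 && v + 2*w < -29) ==> (9*v < -46 || 3*v < -18)) && ((!(3*v < -23 && v + 2*w < -29)) ==> (27*v < -226 || 9*v < -78))
The weakest precondition is ((3*v < -23 && v + 2*w < -29) ==> (9*v < -46 || 3*v < -18)) && ((!(3*v < -23 && v + 2*w < -29)) ==> (27*v < -226 || 9*v < -78)).
Check whether ((3*v < -23 && v + 2*w < -29) ==> (9*v < -46 || 3*v < -18)) && ((!(3*v < -25 && v + 2*w < -29)) ==> (27*v < -226 || 9*v < -78)) implies it.
Every state satisfying the precondition satisfies the weakest precondition: the implication holds.
Answer: valid


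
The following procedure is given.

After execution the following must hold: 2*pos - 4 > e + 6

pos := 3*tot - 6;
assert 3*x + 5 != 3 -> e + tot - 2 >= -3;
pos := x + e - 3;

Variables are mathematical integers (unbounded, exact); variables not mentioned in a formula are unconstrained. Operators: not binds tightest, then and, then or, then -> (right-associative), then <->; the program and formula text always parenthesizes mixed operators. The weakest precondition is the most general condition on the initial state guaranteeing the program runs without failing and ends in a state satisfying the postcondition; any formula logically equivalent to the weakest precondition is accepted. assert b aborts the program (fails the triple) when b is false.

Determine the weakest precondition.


Working backward. After the program, the postcondition 2*pos - 4 > e + 6 must hold; in canonical form it is 2*pos > e + 10.
Before pos := x + e - 3: e + 2*x > 16
Before assert 3*x + 5 != 3 -> e + tot - 2 >= -3: (3*x != -2 -> e + tot >= -1) and e + 2*x > 16
Before pos := 3*tot - 6: (3*x != -2 -> e + tot >= -1) and e + 2*x > 16
Answer: WP = (3*x != -2 -> e + tot >= -1) and e + 2*x > 16


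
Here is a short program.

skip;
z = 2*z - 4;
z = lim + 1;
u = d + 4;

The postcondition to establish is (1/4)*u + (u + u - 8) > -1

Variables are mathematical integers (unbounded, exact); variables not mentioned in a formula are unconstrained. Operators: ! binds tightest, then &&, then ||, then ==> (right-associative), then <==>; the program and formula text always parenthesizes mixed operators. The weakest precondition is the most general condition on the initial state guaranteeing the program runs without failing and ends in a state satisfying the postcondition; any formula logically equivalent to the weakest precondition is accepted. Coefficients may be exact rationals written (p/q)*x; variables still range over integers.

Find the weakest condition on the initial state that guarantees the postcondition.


Working backward. After the program, the postcondition (1/4)*u + (u + u - 8) > -1 must hold; in canonical form it is (9/4)*u > 7.
Before u := d + 4: (9/4)*d > -2
Before z := lim + 1: (9/4)*d > -2
Before z := 2*z - 4: (9/4)*d > -2
Before skip: (9/4)*d > -2
Answer: WP = (9/4)*d > -2
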